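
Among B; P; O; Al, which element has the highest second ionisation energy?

O

After 1 electron has been removed, what remains? B⁺ still has 2 valence electrons; P⁺ still has 4 valence electrons; O⁺ still has 5 valence electrons; Al⁺ still has 2 valence electrons.
All are still removing valence electrons, so compare the +1 ions as you would atoms: IE_2 generally rises across a period (higher Z_eff) and falls down a group (larger shell), subject to the usual subshell exceptions.
Valence configurations: B⁺ [He]2s², P⁺ [Ne]3s²3p², O⁺ [He]2s²2p³, Al⁺ [Ne]3s².
Approximate IE_2 values (kJ/mol): B 2427, P 1907, O 3388, Al 1817.
Hence IE_2: Al < P < B < O.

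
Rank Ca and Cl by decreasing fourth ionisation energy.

Ca, Cl

Consider each +3 ion: Ca³⁺ is already 1 electron into the core; Cl³⁺ still has 4 valence electrons.
Pulling an electron out of a noble-gas core costs far more than removing a remaining valence electron, so Ca sits at the high end of IE_4.
Tabulated IE_4 (kJ/mol): Ca 6491, Cl 5159.
Putting it together, IE_4: Cl < Ca.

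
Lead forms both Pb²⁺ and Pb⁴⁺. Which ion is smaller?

Both ions have Z = 82 protons, but Pb⁴⁺ has lost more electrons, so its remaining electrons feel a larger effective nuclear charge per electron and are pulled in more tightly.
Higher positive charge → smaller ion, so Pb²⁺ > Pb⁴⁺.

Pb⁴⁺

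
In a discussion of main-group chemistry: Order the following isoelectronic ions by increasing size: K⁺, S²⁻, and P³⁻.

K⁺ < S²⁻ < P³⁻

All of these have 18 electrons, so size is governed by nuclear charge alone: the more protons, the stronger the pull on the same electron cloud, and the smaller the ion.
Nuclear charges: K⁺ (Z=19), S²⁻ (Z=16), P³⁻ (Z=15).
Smallest to largest: K⁺ < S²⁻ < P³⁻.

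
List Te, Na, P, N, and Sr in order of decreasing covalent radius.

N is in period 2, group 15; Na is in period 3, group 1; P is in period 3, group 15; Sr is in period 5, group 2; Te is in period 5, group 16.
Across a period the added protons contract the valence shell; down a group each new principal shell makes the atom larger.
Here both period and group differ, so the two effects have to be weighed against each other.
P > N: P sits below N in group 15, so the down-group effect alone puts P larger.
Te > P: period and group pull opposite ways; the down-group shift dominates (136 vs 111 pm).
Na > Te: the two effects oppose for this pair; the across-period effect wins (155 vs 136 pm).
Sr > Na: the two effects oppose for this pair; the down-group effect wins (185 vs 155 pm).
Tabulated atomic radius (pm): N 71, Na 155, P 111, Sr 185, Te 136.
So from largest to smallest: Sr > Na > Te > P > N.

Sr, Na, Te, P, N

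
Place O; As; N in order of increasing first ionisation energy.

As < O < N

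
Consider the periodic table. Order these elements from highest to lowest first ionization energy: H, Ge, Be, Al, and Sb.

H > Be > Sb > Ge > Al

H is in period 1, group 1; Be is in period 2, group 2; Al is in period 3, group 13; Ge is in period 4, group 14; Sb is in period 5, group 15.
Across a period the outer electron is held more tightly (higher IE₁); down a group it sits in a higher shell, more shielded, and comes off more easily.
A diagonal step moves right (one effect) and down (the opposite effect) at once.
Ge > Al: the two effects oppose for this pair; the across-period effect wins (762 vs 578 kJ/mol).
Sb > Ge: period and group pull opposite ways; the across-period shift dominates (831 vs 762 kJ/mol).
Be > Sb: the two effects oppose for this pair; the down-group effect wins (900 vs 831 kJ/mol).
H > Be: period and group pull opposite ways; the down-group shift dominates (1312 vs 900 kJ/mol).
Approximate values (kJ/mol): H 1312, Be 900, Al 578, Ge 762, Sb 831.
So from highest to lowest: H > Be > Sb > Ge > Al.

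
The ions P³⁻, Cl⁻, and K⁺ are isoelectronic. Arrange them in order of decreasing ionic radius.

P³⁻ > Cl⁻ > K⁺

All of these have 18 electrons, so size is governed by nuclear charge alone: the more protons, the stronger the pull on the same electron cloud, and the smaller the ion.
Nuclear charges: K⁺ (Z=19), Cl⁻ (Z=17), P³⁻ (Z=15).
Largest to smallest: P³⁻ > Cl⁻ > K⁺.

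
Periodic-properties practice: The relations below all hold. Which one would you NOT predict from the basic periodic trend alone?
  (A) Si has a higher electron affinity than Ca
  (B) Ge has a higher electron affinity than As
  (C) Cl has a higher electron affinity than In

(B)

The general trend: electron affinity increases across a period and decreases down a group.
(A) Si (period 3, group 14) vs Ca (period 4, group 2): the stated order agrees with the simple trend.
(B) Ge (period 4, group 14) vs As (period 4, group 15): the stated order contradicts the simple trend.
(C) Cl (period 3, group 17) vs In (period 5, group 13): the stated order agrees with the simple trend.
The exception is (B): adding an electron to As's half-filled 4p³ is unfavourable, so Ge (4p²) has the more exothermic EA.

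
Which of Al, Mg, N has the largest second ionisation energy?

N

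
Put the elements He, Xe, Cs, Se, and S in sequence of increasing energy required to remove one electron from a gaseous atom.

He is in period 1, group 18; S is in period 3, group 16; Se is in period 4, group 16; Xe is in period 5, group 18; Cs is in period 6, group 1.
Removing the outermost electron gets harder across a period and easier down a group.
Neither a single period nor a single group — weigh both effects.
Se > Cs: both effects reinforce here, so Se is clearly the higher of the two.
S > Se: they share group 16; the group trend gives S the larger value.
Xe > S: the two effects oppose for this pair; the across-period effect wins (1170 vs 1000 kJ/mol).
He > Xe: they share group 18; the group trend gives He the larger value.
For reference (kJ/mol): He 2372, S 1000, Se 941, Xe 1170, Cs 376.
So from lowest to highest: Cs < Se < S < Xe < He.

Cs, Se, S, Xe, He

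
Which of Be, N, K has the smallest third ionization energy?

IE_3 is the cost of taking one more electron from the +2 cation: Be²⁺ is the bare [He] core; N²⁺ still has 3 valence electrons; K²⁺ is already 1 electron into the core.
Usually core removal costs more than valence removal, but here the competition is close: a tightly held n=2 valence electron can cost more to remove than an n=3 core electron, so the actual values have to decide it.
Approximate IE_3 values (kJ/mol): Be 14849, N 4578, K 4420.
So the third ionization energies run K < N < Be.

K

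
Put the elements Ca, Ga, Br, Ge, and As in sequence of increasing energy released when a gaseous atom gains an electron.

Ca, Ga, As, Ge, Br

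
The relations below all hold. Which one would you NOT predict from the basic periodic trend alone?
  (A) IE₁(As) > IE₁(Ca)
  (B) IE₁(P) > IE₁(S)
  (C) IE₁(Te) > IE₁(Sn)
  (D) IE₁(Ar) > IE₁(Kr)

The general trend: first ionisation energy increases across a period and decreases down a group.
(A) As (period 4, group 15) vs Ca (period 4, group 2): the stated order agrees with the simple trend.
(B) P (period 3, group 15) vs S (period 3, group 16): the stated order contradicts the simple trend.
(C) Te (period 5, group 16) vs Sn (period 5, group 14): the stated order agrees with the simple trend.
(D) Ar (period 3, group 18) vs Kr (period 4, group 18): the stated order agrees with the simple trend.
The exception is (B): S (3p⁴) ionizes more easily than half-filled P (3p³) because the paired 3p electron in S is pushed out by e⁻–e⁻ repulsion.

(B)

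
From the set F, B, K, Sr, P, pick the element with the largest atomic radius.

K

B is in period 2, group 13; F is in period 2, group 17; P is in period 3, group 15; K is in period 4, group 1; Sr is in period 5, group 2.
Moving right in a period, electrons are added to the same shell under a stronger nuclear pull, so atoms get smaller; moving down, a new shell is opened and atoms get larger.
Here both period and group differ, so the two effects have to be weighed against each other.
B > F: both are in period 2; the period trend gives B the larger value.
P > B: period and group pull opposite ways; the down-group shift dominates (111 vs 85 pm).
Sr > P: relative to P, both the across-period and down-group shifts push Sr's atomic radius up.
K > Sr: the two effects oppose for this pair; the across-period effect wins (196 vs 185 pm).
Approximate values (pm): B 85, F 64, P 111, K 196, Sr 185.
The largest atomic radius among these belongs to K.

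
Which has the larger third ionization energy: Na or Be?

Be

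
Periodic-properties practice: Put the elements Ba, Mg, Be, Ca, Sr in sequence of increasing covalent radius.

Be < Mg < Ca < Sr < Ba

Be is in period 2, group 2; Mg is in period 3, group 2; Ca is in period 4, group 2; Sr is in period 5, group 2; Ba is in period 6, group 2.
Moving right in a period, electrons are added to the same shell under a stronger nuclear pull, so atoms get smaller; moving down, a new shell is opened and atoms get larger.
All are in group 2, so atomic radius increases down the group.
So from smallest to largest: Be < Mg < Ca < Sr < Ba.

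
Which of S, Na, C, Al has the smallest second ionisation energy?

Al

Consider each +1 ion: S⁺ still has 5 valence electrons; Na⁺ is the bare [Ne] core; C⁺ still has 3 valence electrons; Al⁺ still has 2 valence electrons.
Pulling an electron out of a noble-gas core costs far more than removing a remaining valence electron, so Na sits at the high end of IE_2.
Valence configurations: S⁺ [Ne]3s²3p³, C⁺ [He]2s²2p¹, Al⁺ [Ne]3s².
The numbers (kJ/mol): S 2252, Na 4562, C 2353, Al 1817.
Overall IE_2 order: Al < S < C < Na.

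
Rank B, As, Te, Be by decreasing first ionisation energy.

First ionization energy rises across a period (greater Z_eff holds electrons more tightly) and falls down a group (valence electrons are farther from the nucleus).
Neither a single period nor a single group — weigh both effects.
Te > B: the two effects oppose for this pair; the across-period effect wins (869 vs 801 kJ/mol).
Be > Te: the two effects oppose for this pair; the down-group effect wins (900 vs 869 kJ/mol).
As > Be: the two effects oppose for this pair; the across-period effect wins (947 vs 900 kJ/mol).
Note the exception: Be has a higher first ionization energy than B, contrary to the simple trend — removing B's lone 2p electron is easier than breaking Be's filled 2s².
For reference (kJ/mol): Be 900, B 801, As 947, Te 869.
So from highest to lowest: As > Be > Te > B.

As, Be, Te, B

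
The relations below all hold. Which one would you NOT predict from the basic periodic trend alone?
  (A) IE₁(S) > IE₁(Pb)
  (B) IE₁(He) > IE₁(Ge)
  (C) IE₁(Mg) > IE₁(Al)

(C)

The general trend: IE₁ increases across a period and decreases down a group.
(A) S (period 3, group 16) vs Pb (period 6, group 14): the stated order agrees with the simple trend.
(B) He (period 1, group 18) vs Ge (period 4, group 14): the stated order agrees with the simple trend.
(C) Mg (period 3, group 2) vs Al (period 3, group 13): the stated order contradicts the simple trend.
The exception is (C): Al's single 3p electron is easier to remove than one from Mg's filled 3s².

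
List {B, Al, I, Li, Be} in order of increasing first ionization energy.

First ionization energy rises across a period (greater Z_eff holds electrons more tightly) and falls down a group (valence electrons are farther from the nucleus).
These span different periods and groups, so the two trends combine.
Al > Li: period and group pull opposite ways; the across-period shift dominates (578 vs 520 kJ/mol).
B > Al: B sits above Al in group 13, so the down-group effect alone puts B higher.
Be > B: this pair runs against the simple trend — see the exception note.
I > Be: period and group pull opposite ways; the across-period shift dominates (1008 vs 900 kJ/mol).
Note the exception: Be has a higher first ionization energy than B, contrary to the simple trend — removing B's lone 2p electron is easier than breaking Be's filled 2s².
Tabulated first ionization energy (kJ/mol): Li 520, Be 900, B 801, Al 578, I 1008.
So from lowest to highest: Li < Al < B < Be < I.

Li < Al < B < Be < I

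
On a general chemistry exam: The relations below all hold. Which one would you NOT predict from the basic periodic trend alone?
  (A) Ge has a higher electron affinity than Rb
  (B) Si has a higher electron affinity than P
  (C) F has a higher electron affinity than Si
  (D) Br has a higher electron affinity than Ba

(B)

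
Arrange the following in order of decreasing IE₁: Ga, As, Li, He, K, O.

He, O, As, Ga, Li, K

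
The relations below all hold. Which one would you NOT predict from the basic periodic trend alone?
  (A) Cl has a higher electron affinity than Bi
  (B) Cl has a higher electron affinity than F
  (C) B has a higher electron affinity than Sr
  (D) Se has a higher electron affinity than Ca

(B)

The general trend: electron affinity increases across a period and decreases down a group.
(A) Cl (period 3, group 17) vs Bi (period 6, group 15): the stated order agrees with the simple trend.
(B) Cl (period 3, group 17) vs F (period 2, group 17): the stated order contradicts the simple trend.
(C) B (period 2, group 13) vs Sr (period 5, group 2): the stated order agrees with the simple trend.
(D) Se (period 4, group 16) vs Ca (period 4, group 2): the stated order agrees with the simple trend.
The exception is (B): F's small 2p subshell makes the incoming electron feel strong e⁻–e⁻ repulsion, so Cl actually releases more energy on gaining an electron.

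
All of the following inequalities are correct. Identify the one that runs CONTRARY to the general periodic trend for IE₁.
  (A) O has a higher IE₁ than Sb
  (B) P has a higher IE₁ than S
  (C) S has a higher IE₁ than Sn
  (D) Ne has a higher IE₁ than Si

(B)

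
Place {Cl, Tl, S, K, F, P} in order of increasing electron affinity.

Tl < K < P < S < F < Cl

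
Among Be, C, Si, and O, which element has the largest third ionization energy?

The third ionization energy removes an electron from the +2 ion. For each element: Be²⁺ is the bare [He] core; C²⁺ still has 2 valence electrons; Si²⁺ still has 2 valence electrons; O²⁺ still has 4 valence electrons.
Pulling an electron out of a noble-gas core costs far more than removing a remaining valence electron, so Be sits at the high end of IE_3.
Valence configurations: C²⁺ [He]2s², Si²⁺ [Ne]3s², O²⁺ [He]2s²2p².
Approximate IE_3 values (kJ/mol): Be 14849, C 4620, Si 3232, O 5300.
Hence IE_3: Si < C < O < Be.

Be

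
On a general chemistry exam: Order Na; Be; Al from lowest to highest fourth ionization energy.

Na < Al < Be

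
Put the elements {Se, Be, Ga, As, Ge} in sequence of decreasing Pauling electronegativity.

Se > As > Ge > Ga > Be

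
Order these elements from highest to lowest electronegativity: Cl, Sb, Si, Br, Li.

Cl > Br > Sb > Si > Li

Li is in period 2, group 1; Si is in period 3, group 14; Cl is in period 3, group 17; Br is in period 4, group 17; Sb is in period 5, group 15.
Atoms toward the upper right of the periodic table pull bonding electrons most strongly.
Neither a single period nor a single group — weigh both effects.
Si > Li: period and group pull opposite ways; the across-period shift dominates (1.90 vs 0.98).
Sb > Si: period and group pull opposite ways; the across-period shift dominates (2.05 vs 1.90).
Br > Sb: relative to Sb, both the across-period and down-group shifts push Br's electronegativity up.
Cl > Br: Cl sits above Br in group 17, so the down-group effect alone puts Cl higher.
Tabulated electronegativity (Pauling): Li 0.98, Si 1.90, Cl 3.16, Br 2.96, Sb 2.05.
So from highest to lowest: Cl > Br > Sb > Si > Li.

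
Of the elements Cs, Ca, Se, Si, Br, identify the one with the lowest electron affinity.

EA tends to increase across a period and decrease down a group, though the pattern is less regular than for IE or radius.
Neither a single period nor a single group — weigh both effects.
Cs > Ca: this pair runs against the simple trend — see the exception note.
Si > Cs: both effects reinforce here, so Si is clearly the higher of the two.
Se > Si: period and group pull opposite ways; the across-period shift dominates (195 vs 134 kJ/mol).
Br > Se: Br lies to the right of Se in period 4, so the across-period effect alone puts Br higher.
Note the exception: Cs has a higher electron affinity than Ca, contrary to the simple trend — adding an electron to Ca (ns²) has to open a new, higher-energy np subshell, which is unfavourable.
For reference (kJ/mol): Si 134, Ca 2, Se 195, Br 325, Cs 46.
The lowest electron affinity among these belongs to Ca.

Ca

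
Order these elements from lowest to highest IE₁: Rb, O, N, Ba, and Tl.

Rb < Ba < Tl < O < N

N is in period 2, group 15; O is in period 2, group 16; Rb is in period 5, group 1; Ba is in period 6, group 2; Tl is in period 6, group 13.
Across a period the outer electron is held more tightly (higher IE₁); down a group it sits in a higher shell, more shielded, and comes off more easily.
Neither a single period nor a single group — weigh both effects.
Ba > Rb: the two effects oppose for this pair; the across-period effect wins (503 vs 403 kJ/mol).
Tl > Ba: Tl lies to the right of Ba in period 6, so the across-period effect alone puts Tl higher.
O > Tl: both effects reinforce here, so O is clearly the higher of the two.
N > O: this pair runs against the simple trend — see the exception note.
Note the exception: N has a higher first ionization energy than O, contrary to the simple trend — pairing an electron in O's 2p⁴ costs repulsion energy, so O ionizes more easily than half-filled N (2p³).
For reference (kJ/mol): N 1402, O 1314, Rb 403, Ba 503, Tl 589.
So from lowest to highest: Rb < Ba < Tl < O < N.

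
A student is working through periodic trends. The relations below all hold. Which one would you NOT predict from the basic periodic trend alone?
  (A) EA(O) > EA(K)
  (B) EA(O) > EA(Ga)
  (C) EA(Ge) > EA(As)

(C)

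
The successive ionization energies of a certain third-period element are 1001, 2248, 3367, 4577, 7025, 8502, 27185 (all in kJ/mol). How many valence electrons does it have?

6

Look for the largest jump between consecutive ionization energies: IE7/IE6 ≈ 3.2, far larger than any earlier ratio.
That jump marks the point where a core electron is being removed. So the atom has 6 valence electrons.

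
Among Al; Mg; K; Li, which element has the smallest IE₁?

Across a period the outer electron is held more tightly (higher IE₁); down a group it sits in a higher shell, more shielded, and comes off more easily.
These span different periods and groups, so the two trends combine.
Li > K: Li sits above K in group 1, so the down-group effect alone puts Li higher.
Al > Li: period and group pull opposite ways; the across-period shift dominates (578 vs 520 kJ/mol).
Mg > Al: this pair runs against the simple trend — see the exception note.
Note the exception: Mg has a higher first ionization energy than Al, contrary to the simple trend — Al's single 3p electron is easier to remove than one from Mg's filled 3s².
Approximate values (kJ/mol): Li 520, Mg 738, Al 578, K 419.
The smallest IE₁ among these belongs to K.

K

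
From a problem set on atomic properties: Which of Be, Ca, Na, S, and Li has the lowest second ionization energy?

The second ionization energy removes an electron from the +1 ion. For each element: Be⁺ still has 1 valence electron; Ca⁺ still has 1 valence electron; Na⁺ is the bare [Ne] core; S⁺ still has 5 valence electrons; Li⁺ is the bare [He] core.
Core electrons are held far more tightly than valence electrons, so Na and Li top the IE_2 order.
Valence configurations: Be⁺ [He]2s¹, Ca⁺ [Ar]4s¹, S⁺ [Ne]3s²3p³.
The numbers (kJ/mol): Be 1757, Ca 1145, Na 4562, S 2252, Li 7298.
Overall IE_2 order: Ca < Be < S < Na < Li.

Ca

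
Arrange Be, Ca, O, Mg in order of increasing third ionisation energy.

Ca, O, Mg, Be

After 2 electrons have been removed, what remains? Be²⁺ is the bare [He] core; Ca²⁺ is the bare [Ar] core; O²⁺ still has 4 valence electrons; Mg²⁺ is the bare [Ne] core.
Usually core removal costs more than valence removal, but here the competition is close: a tightly held n=2 valence electron can cost more to remove than an n=3 core electron, so the actual values have to decide it.
The numbers (kJ/mol): Be 14849, Ca 4912, O 5300, Mg 7733.
Putting it together, IE_3: Ca < O < Mg < Be.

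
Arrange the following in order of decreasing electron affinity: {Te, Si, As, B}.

B is in period 2, group 13; Si is in period 3, group 14; As is in period 4, group 15; Te is in period 5, group 16.
Atoms with high Z_eff and room in the valence shell (especially the halogens) have the most exothermic electron affinities.
These sit on a diagonal, where the across-period and down-group effects partly cancel.
As > B: the two effects oppose for this pair; the across-period effect wins (78 vs 27 kJ/mol).
Si > As: period and group pull opposite ways; the down-group shift dominates (134 vs 78 kJ/mol).
Te > Si: the two effects oppose for this pair; the across-period effect wins (190 vs 134 kJ/mol).
Tabulated electron affinity (kJ/mol): B 27, Si 134, As 78, Te 190.
So from highest to lowest: Te > Si > As > B.

Te > Si > As > B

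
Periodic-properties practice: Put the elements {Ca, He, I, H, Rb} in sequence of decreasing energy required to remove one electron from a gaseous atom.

He > H > I > Ca > Rb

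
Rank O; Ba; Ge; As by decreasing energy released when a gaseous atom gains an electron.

O, Ge, As, Ba

EA tends to increase across a period and decrease down a group, though the pattern is less regular than for IE or radius.
Here both period and group differ, so the two effects have to be weighed against each other.
As > Ba: relative to Ba, both the across-period and down-group shifts push As's electron affinity up.
Ge > As: this pair runs against the simple trend — see the exception note.
O > Ge: both effects reinforce here, so O is clearly the higher of the two.
Note the exception: Ge has a higher electron affinity than As, contrary to the simple trend — adding an electron to As's half-filled 4p³ is unfavourable, so Ge (4p²) has the more exothermic EA.
For reference (kJ/mol): O 141, Ge 119, As 78, Ba 14.
So from highest to lowest: O > Ge > As > Ba.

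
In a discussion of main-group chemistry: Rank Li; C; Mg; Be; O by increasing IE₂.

Mg < Be < C < O < Li

The second ionization energy removes an electron from the +1 ion. For each element: Li⁺ is the bare [He] core; C⁺ still has 3 valence electrons; Mg⁺ still has 1 valence electron; Be⁺ still has 1 valence electron; O⁺ still has 5 valence electrons.
Pulling an electron out of a noble-gas core costs far more than removing a remaining valence electron, so Li sits at the high end of IE_2.
Valence configurations: C⁺ [He]2s²2p¹, Mg⁺ [Ne]3s¹, Be⁺ [He]2s¹, O⁺ [He]2s²2p³.
The numbers (kJ/mol): Li 7298, C 2353, Mg 1451, Be 1757, O 3388.
Hence IE_2: Mg < Be < C < O < Li.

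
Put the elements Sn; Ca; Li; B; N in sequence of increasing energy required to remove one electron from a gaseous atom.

Li < Ca < Sn < B < N

Li is in period 2, group 1; B is in period 2, group 13; N is in period 2, group 15; Ca is in period 4, group 2; Sn is in period 5, group 14.
Removing the outermost electron gets harder across a period and easier down a group.
These span different periods and groups, so the two trends combine.
Ca > Li: period and group pull opposite ways; the across-period shift dominates (590 vs 520 kJ/mol).
Sn > Ca: the two effects oppose for this pair; the across-period effect wins (709 vs 590 kJ/mol).
B > Sn: the two effects oppose for this pair; the down-group effect wins (801 vs 709 kJ/mol).
N > B: both are in period 2; the period trend gives N the larger value.
Approximate values (kJ/mol): Li 520, B 801, N 1402, Ca 590, Sn 709.
So from lowest to highest: Li < Ca < Sn < B < N.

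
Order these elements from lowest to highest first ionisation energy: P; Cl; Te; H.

Across a period the outer electron is held more tightly (higher IE₁); down a group it sits in a higher shell, more shielded, and comes off more easily.
Here both period and group differ, so the two effects have to be weighed against each other.
P > Te: the two effects oppose for this pair; the down-group effect wins (1012 vs 869 kJ/mol).
Cl > P: Cl lies to the right of P in period 3, so the across-period effect alone puts Cl higher.
H > Cl: the two effects oppose for this pair; the down-group effect wins (1312 vs 1251 kJ/mol).
For reference (kJ/mol): H 1312, P 1012, Cl 1251, Te 869.
So from lowest to highest: Te < P < Cl < H.

Te < P < Cl < H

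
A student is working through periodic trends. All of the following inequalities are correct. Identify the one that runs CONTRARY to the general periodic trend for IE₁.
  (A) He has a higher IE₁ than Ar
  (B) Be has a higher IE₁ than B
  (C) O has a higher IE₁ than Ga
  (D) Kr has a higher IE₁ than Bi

(B)

The general trend: IE₁ increases across a period and decreases down a group.
(A) He (period 1, group 18) vs Ar (period 3, group 18): the stated order agrees with the simple trend.
(B) Be (period 2, group 2) vs B (period 2, group 13): the stated order contradicts the simple trend.
(C) O (period 2, group 16) vs Ga (period 4, group 13): the stated order agrees with the simple trend.
(D) Kr (period 4, group 18) vs Bi (period 6, group 15): the stated order agrees with the simple trend.
The exception is (B): removing B's lone 2p electron is easier than breaking Be's filled 2s².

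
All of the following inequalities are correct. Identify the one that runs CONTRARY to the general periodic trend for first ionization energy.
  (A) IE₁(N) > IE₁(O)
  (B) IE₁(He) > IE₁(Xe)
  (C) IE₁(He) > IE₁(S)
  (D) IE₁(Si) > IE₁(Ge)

(A)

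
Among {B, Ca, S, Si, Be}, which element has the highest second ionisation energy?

Consider each +1 ion: B⁺ still has 2 valence electrons; Ca⁺ still has 1 valence electron; S⁺ still has 5 valence electrons; Si⁺ still has 3 valence electrons; Be⁺ still has 1 valence electron.
All are still removing valence electrons, so compare the +1 ions as you would atoms: IE_2 generally rises across a period (higher Z_eff) and falls down a group (larger shell), subject to the usual subshell exceptions.
Valence configurations: B⁺ [He]2s², Ca⁺ [Ar]4s¹, S⁺ [Ne]3s²3p³, Si⁺ [Ne]3s²3p¹, Be⁺ [He]2s¹.
Tabulated IE_2 (kJ/mol): B 2427, Ca 1145, S 2252, Si 1577, Be 1757.
Hence IE_2: Ca < Si < Be < S < B.

B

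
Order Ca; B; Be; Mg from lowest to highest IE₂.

Ca < Mg < Be < B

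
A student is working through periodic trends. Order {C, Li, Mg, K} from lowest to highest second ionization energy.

Mg < C < K < Li

IE_2 is the cost of taking one more electron from the +1 cation: C⁺ still has 3 valence electrons; Li⁺ is the bare [He] core; Mg⁺ still has 1 valence electron; K⁺ is the bare [Ar] core.
Breaking into a closed-shell core is much more expensive than removing a leftover valence electron — K and Li have the largest IE_2 here.
Valence configurations: C⁺ [He]2s²2p¹, Mg⁺ [Ne]3s¹.
Tabulated IE_2 (kJ/mol): C 2353, Li 7298, Mg 1451, K 3052.
Putting it together, IE_2: Mg < C < K < Li.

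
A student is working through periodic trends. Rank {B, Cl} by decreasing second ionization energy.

The second ionization energy removes an electron from the +1 ion. For each element: B⁺ still has 2 valence electrons; Cl⁺ still has 6 valence electrons.
All are still removing valence electrons, so compare the +1 ions as you would atoms: IE_2 generally rises across a period (higher Z_eff) and falls down a group (larger shell), subject to the usual subshell exceptions.
Valence configurations: B⁺ [He]2s², Cl⁺ [Ne]3s²3p⁴.
The numbers (kJ/mol): B 2427, Cl 2298.
Overall IE_2 order: Cl < B.

B, Cl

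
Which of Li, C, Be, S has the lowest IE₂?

Be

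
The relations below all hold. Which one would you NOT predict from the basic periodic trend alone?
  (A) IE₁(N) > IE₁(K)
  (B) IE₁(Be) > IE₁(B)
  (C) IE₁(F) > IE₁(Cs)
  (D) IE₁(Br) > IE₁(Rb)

(B)

The general trend: IE₁ increases across a period and decreases down a group.
(A) N (period 2, group 15) vs K (period 4, group 1): the stated order agrees with the simple trend.
(B) Be (period 2, group 2) vs B (period 2, group 13): the stated order contradicts the simple trend.
(C) F (period 2, group 17) vs Cs (period 6, group 1): the stated order agrees with the simple trend.
(D) Br (period 4, group 17) vs Rb (period 5, group 1): the stated order agrees with the simple trend.
The exception is (B): removing B's lone 2p electron is easier than breaking Be's filled 2s².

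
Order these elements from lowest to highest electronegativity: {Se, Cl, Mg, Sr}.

Sr < Mg < Se < Cl

Mg is in period 3, group 2; Cl is in period 3, group 17; Se is in period 4, group 16; Sr is in period 5, group 2.
Electronegativity increases across a period and decreases down a group, tracking effective nuclear charge and atomic size.
These span different periods and groups, so the two trends combine.
Mg > Sr: Mg sits above Sr in group 2, so the down-group effect alone puts Mg higher.
Se > Mg: the two effects oppose for this pair; the across-period effect wins (2.55 vs 1.31).
Cl > Se: relative to Se, both the across-period and down-group shifts push Cl's electronegativity up.
Approximate values (Pauling): Mg 1.31, Cl 3.16, Se 2.55, Sr 0.95.
So from lowest to highest: Sr < Mg < Se < Cl.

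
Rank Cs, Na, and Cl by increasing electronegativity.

EN rises left→right (higher Z_eff, smaller atoms) and falls top→bottom (larger, more shielded atoms).
Neither a single period nor a single group — weigh both effects.
Na > Cs: Na sits above Cs in group 1, so the down-group effect alone puts Na higher.
Cl > Na: both are in period 3; the period trend gives Cl the larger value.
Tabulated electronegativity (Pauling): Na 0.93, Cl 3.16, Cs 0.79.
So from lowest to highest: Cs < Na < Cl.

Cs, Na, Cl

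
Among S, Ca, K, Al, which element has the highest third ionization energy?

Ca

IE_3 is the cost of taking one more electron from the +2 cation: S²⁺ still has 4 valence electrons; Ca²⁺ is the bare [Ar] core; K²⁺ is already 1 electron into the core; Al²⁺ still has 1 valence electron.
Core electrons are held far more tightly than valence electrons, so K and Ca top the IE_3 order.
Valence configurations: S²⁺ [Ne]3s²3p², Al²⁺ [Ne]3s¹.
Tabulated IE_3 (kJ/mol): S 3357, Ca 4912, K 4420, Al 2745.
Overall IE_3 order: Al < S < K < Ca.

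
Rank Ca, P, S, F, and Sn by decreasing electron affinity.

F is in period 2, group 17; P is in period 3, group 15; S is in period 3, group 16; Ca is in period 4, group 2; Sn is in period 5, group 14.
Adding an electron releases more energy for atoms nearer the top right (short of the noble gases).
Here both period and group differ, so the two effects have to be weighed against each other.
P > Ca: both effects reinforce here, so P is clearly the higher of the two.
Sn > P: this pair runs against the simple trend — see the exception note.
S > Sn: relative to Sn, both the across-period and down-group shifts push S's electron affinity up.
F > S: both effects reinforce here, so F is clearly the higher of the two.
Note the exception: Sn has a higher electron affinity than P, contrary to the simple trend — adding an electron to P's half-filled np³ subshell costs electron-pairing energy.
Approximate values (kJ/mol): F 328, P 72, S 200, Ca 2, Sn 107.
So from highest to lowest: F > S > Sn > P > Ca.

F > S > Sn > P > Ca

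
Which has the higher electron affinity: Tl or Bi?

Tl is in period 6, group 13; Bi is in period 6, group 15.
Electron affinity generally becomes more exothermic across a period toward the halogens and less exothermic down a group.
All lie in period 6, so electron affinity increases left to right.
So Bi has the higher electron affinity (Bi > Tl).

Bi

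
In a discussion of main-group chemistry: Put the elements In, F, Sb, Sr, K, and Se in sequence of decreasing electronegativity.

F > Se > Sb > In > Sr > K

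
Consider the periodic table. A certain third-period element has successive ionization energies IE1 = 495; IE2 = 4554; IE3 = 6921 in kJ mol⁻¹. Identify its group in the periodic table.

Group 1

Look for the largest jump between consecutive ionization energies: IE2/IE1 ≈ 9.2, far larger than any earlier ratio.
That jump marks the point where a core electron is being removed. So the atom has 1 valence electron.
A main-group element with 1 valence electron is in group 1.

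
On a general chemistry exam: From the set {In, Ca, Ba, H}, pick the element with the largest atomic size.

H is in period 1, group 1; Ca is in period 4, group 2; In is in period 5, group 13; Ba is in period 6, group 2.
Atomic radius shrinks across a period as nuclear charge pulls the same shell inward, and grows down a group as new shells are added.
Neither a single period nor a single group — weigh both effects.
In > H: the two effects oppose for this pair; the down-group effect wins (142 vs 32 pm).
Ca > In: the two effects oppose for this pair; the across-period effect wins (171 vs 142 pm).
Ba > Ca: they share group 2; the group trend gives Ba the larger value.
Tabulated atomic radius (pm): H 32, Ca 171, In 142, Ba 196.
The largest atomic size among these belongs to Ba.

Ba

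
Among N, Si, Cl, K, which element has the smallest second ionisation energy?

IE_2 is the cost of taking one more electron from the +1 cation: N⁺ still has 4 valence electrons; Si⁺ still has 3 valence electrons; Cl⁺ still has 6 valence electrons; K⁺ is the bare [Ar] core.
Breaking into a closed-shell core is much more expensive than removing a leftover valence electron — K has the largest IE_2 here.
Valence configurations: N⁺ [He]2s²2p², Si⁺ [Ne]3s²3p¹, Cl⁺ [Ne]3s²3p⁴.
Approximate IE_2 values (kJ/mol): N 2856, Si 1577, Cl 2298, K 3052.
So the second ionization energies run Si < Cl < N < K.

Si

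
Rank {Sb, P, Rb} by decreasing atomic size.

Rb, Sb, P

P is in period 3, group 15; Rb is in period 5, group 1; Sb is in period 5, group 15.
Across a period the added protons contract the valence shell; down a group each new principal shell makes the atom larger.
Here both period and group differ, so the two effects have to be weighed against each other.
Sb > P: they share group 15; the group trend gives Sb the larger value.
Rb > Sb: Rb lies to the left of Sb in period 5, so the across-period effect alone puts Rb larger.
Approximate values (pm): P 111, Rb 210, Sb 140.
So from largest to smallest: Rb > Sb > P.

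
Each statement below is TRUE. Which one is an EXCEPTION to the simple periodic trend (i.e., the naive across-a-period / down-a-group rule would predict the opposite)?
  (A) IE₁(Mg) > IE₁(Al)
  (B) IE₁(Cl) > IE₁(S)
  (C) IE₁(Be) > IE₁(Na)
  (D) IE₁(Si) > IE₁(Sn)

(A)

The general trend: first ionization energy increases across a period and decreases down a group.
(A) Mg (period 3, group 2) vs Al (period 3, group 13): the stated order contradicts the simple trend.
(B) Cl (period 3, group 17) vs S (period 3, group 16): the stated order agrees with the simple trend.
(C) Be (period 2, group 2) vs Na (period 3, group 1): the stated order agrees with the simple trend.
(D) Si (period 3, group 14) vs Sn (period 5, group 14): the stated order agrees with the simple trend.
The exception is (A): Al's single 3p electron is easier to remove than one from Mg's filled 3s².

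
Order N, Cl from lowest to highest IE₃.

Cl < N

IE_3 is the cost of taking one more electron from the +2 cation: N²⁺ still has 3 valence electrons; Cl²⁺ still has 5 valence electrons.
All are still removing valence electrons, so compare the +2 ions as you would atoms: IE_3 generally rises across a period (higher Z_eff) and falls down a group (larger shell), subject to the usual subshell exceptions.
Valence configurations: N²⁺ [He]2s²2p¹, Cl²⁺ [Ne]3s²3p³.
Tabulated IE_3 (kJ/mol): N 4578, Cl 3822.
Putting it together, IE_3: Cl < N.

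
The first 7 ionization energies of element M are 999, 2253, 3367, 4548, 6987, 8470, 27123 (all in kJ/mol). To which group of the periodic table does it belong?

Look for the largest jump between consecutive ionization energies: IE7/IE6 ≈ 3.2, far larger than any earlier ratio.
That jump marks the point where a core electron is being removed. So the atom has 6 valence electrons.
A main-group element with 6 valence electrons is in group 16.

Group 16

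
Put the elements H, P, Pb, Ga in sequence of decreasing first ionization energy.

H, P, Pb, Ga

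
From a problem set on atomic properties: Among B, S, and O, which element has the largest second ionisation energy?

Consider each +1 ion: B⁺ still has 2 valence electrons; S⁺ still has 5 valence electrons; O⁺ still has 5 valence electrons.
All are still removing valence electrons, so compare the +1 ions as you would atoms: IE_2 generally rises across a period (higher Z_eff) and falls down a group (larger shell), subject to the usual subshell exceptions.
Valence configurations: B⁺ [He]2s², S⁺ [Ne]3s²3p³, O⁺ [He]2s²2p³.
Approximate IE_2 values (kJ/mol): B 2427, S 2252, O 3388.
Putting it together, IE_2: S < B < O.

O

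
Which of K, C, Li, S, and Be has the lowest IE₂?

Be

Consider each +1 ion: K⁺ is the bare [Ar] core; C⁺ still has 3 valence electrons; Li⁺ is the bare [He] core; S⁺ still has 5 valence electrons; Be⁺ still has 1 valence electron.
Breaking into a closed-shell core is much more expensive than removing a leftover valence electron — K and Li have the largest IE_2 here.
Valence configurations: C⁺ [He]2s²2p¹, S⁺ [Ne]3s²3p³, Be⁺ [He]2s¹.
The numbers (kJ/mol): K 3052, C 2353, Li 7298, S 2252, Be 1757.
So the second ionization energies run Be < S < C < K < Li.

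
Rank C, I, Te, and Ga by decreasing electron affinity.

Electron affinity generally becomes more exothermic across a period toward the halogens and less exothermic down a group.
These span different periods and groups, so the two trends combine.
C > Ga: relative to Ga, both the across-period and down-group shifts push C's electron affinity up.
Te > C: the two effects oppose for this pair; the across-period effect wins (190 vs 122 kJ/mol).
I > Te: both are in period 5; the period trend gives I the larger value.
For reference (kJ/mol): C 122, Ga 29, Te 190, I 295.
So from highest to lowest: I > Te > C > Ga.

I, Te, C, Ga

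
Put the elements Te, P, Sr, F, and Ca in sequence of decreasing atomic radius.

Sr, Ca, Te, P, F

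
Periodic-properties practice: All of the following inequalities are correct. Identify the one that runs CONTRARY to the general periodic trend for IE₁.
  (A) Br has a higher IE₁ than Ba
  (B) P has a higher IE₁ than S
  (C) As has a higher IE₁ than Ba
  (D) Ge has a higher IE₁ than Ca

The general trend: IE₁ increases across a period and decreases down a group.
(A) Br (period 4, group 17) vs Ba (period 6, group 2): the stated order agrees with the simple trend.
(B) P (period 3, group 15) vs S (period 3, group 16): the stated order contradicts the simple trend.
(C) As (period 4, group 15) vs Ba (period 6, group 2): the stated order agrees with the simple trend.
(D) Ge (period 4, group 14) vs Ca (period 4, group 2): the stated order agrees with the simple trend.
The exception is (B): S (3p⁴) ionizes more easily than half-filled P (3p³) because the paired 3p electron in S is pushed out by e⁻–e⁻ repulsion.

(B)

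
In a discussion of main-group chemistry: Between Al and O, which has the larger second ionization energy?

O

After 1 electron has been removed, what remains? Al⁺ still has 2 valence electrons; O⁺ still has 5 valence electrons.
All are still removing valence electrons, so compare the +1 ions as you would atoms: IE_2 generally rises across a period (higher Z_eff) and falls down a group (larger shell), subject to the usual subshell exceptions.
Valence configurations: Al⁺ [Ne]3s², O⁺ [He]2s²2p³.
The numbers (kJ/mol): Al 1817, O 3388.
Overall IE_2 order: Al < O.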